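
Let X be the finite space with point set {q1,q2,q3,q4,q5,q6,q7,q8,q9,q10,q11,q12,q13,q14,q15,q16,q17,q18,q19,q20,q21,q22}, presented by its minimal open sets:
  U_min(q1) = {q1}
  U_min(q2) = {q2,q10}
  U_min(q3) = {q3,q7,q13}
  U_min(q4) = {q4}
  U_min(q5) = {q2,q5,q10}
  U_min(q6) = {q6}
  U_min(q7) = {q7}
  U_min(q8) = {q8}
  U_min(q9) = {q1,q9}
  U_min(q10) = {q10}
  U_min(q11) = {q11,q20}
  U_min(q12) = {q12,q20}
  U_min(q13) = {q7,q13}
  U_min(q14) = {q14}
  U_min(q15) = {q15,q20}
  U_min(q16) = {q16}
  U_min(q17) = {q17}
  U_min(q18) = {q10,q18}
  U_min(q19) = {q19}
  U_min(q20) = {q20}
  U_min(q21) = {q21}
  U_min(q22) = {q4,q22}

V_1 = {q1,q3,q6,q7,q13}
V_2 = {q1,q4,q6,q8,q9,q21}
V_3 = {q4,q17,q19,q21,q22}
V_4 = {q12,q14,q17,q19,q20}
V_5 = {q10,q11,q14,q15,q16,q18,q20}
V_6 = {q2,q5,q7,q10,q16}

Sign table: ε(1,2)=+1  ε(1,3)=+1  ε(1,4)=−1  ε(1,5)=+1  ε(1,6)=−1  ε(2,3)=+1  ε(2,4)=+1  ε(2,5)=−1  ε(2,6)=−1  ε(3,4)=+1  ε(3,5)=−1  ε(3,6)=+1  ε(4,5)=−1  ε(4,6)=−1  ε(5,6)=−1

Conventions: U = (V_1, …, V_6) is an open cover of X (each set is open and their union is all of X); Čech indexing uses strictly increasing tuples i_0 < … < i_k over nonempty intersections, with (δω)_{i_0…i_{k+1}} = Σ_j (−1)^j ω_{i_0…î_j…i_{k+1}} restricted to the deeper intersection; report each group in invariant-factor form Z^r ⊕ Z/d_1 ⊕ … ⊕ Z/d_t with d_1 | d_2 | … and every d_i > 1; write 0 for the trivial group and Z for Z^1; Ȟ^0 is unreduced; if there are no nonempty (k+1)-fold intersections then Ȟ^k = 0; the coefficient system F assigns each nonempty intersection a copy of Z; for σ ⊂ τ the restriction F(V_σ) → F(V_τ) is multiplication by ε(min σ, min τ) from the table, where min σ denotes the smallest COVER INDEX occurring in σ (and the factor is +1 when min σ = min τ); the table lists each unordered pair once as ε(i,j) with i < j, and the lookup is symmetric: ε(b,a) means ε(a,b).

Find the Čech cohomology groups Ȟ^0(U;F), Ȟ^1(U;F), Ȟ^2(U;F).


Ȟ^0 = 0, Ȟ^1 = Z/2 and Ȟ^2 = 0

nonempty overlaps:
  V12={q1,q6} V16={q7} V23={q4,q21} V34={q17,q19} V45={q14,q20} V56={q10,q16}
C dims 6,6; δ0: rk 6, SNF 1^5·2
degree 0: 6−6−0 = 0 → Ȟ^0 ≅ 0
degree 1: 6−0−6 = 0 plus torsion [2] → Ȟ^1 ≅ Z/2
degree 2: 0−0−0 = 0 → Ȟ^2 ≅ 0


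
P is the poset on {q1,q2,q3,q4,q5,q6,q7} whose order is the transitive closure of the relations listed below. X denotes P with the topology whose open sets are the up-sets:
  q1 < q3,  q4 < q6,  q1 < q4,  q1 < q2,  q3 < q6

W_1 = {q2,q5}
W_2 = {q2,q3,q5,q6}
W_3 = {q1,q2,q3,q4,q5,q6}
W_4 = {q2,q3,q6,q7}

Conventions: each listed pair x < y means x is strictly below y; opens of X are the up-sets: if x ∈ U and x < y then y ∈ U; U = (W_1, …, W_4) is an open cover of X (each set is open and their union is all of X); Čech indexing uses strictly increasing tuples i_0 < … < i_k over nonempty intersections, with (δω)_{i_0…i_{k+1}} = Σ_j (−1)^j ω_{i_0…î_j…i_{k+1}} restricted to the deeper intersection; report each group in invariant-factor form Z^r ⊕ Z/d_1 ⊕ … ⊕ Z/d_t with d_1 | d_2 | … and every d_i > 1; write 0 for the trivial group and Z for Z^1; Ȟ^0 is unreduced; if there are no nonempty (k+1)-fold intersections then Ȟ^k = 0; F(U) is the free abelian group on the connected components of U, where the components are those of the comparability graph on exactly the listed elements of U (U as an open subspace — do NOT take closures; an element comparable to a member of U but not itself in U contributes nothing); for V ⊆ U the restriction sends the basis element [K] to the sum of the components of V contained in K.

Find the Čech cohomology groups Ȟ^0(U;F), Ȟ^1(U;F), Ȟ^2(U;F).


nerve simplices:
  W12={q2,q5} W13={q2,q5} W14={q2} W23={q2,q3,q5,q6} W24={q2,q3,q6} W34={q2,q3,q6}
  W123={q2,q5} W124={q2} W134={q2} W234={q2,q3,q6}
  W1234={q2}
components per intersection:
  W1: {q2} {q5}
  W2: {q2} {q3,q6} {q5}
  W3: {q1,q2,q3,q4,q6} {q5}
  W4: {q2} {q3,q6} {q7}
  W12: {q2} {q5}
  W13: {q2} {q5}
  W14: {q2}
  W23: {q2} {q3,q6} {q5}
  W24: {q2} {q3,q6}
  W34: {q2} {q3,q6}
  W123: {q2} {q5}
  W124: {q2}
  W134: {q2}
  W234: {q2} {q3,q6}
  W1234: {q2}
C dims 10,12,6,1; δ0: rk 7, SNF 1^7; δ1: rk 5, SNF 1^5; δ2: rk 1, SNF 1^1
degree 0: 10−7−0 = 3 → Ȟ^0 ≅ Z^3
degree 1: 12−5−7 = 0 → Ȟ^1 ≅ 0
degree 2: 6−1−5 = 0 → Ȟ^2 ≅ 0

Ȟ^0(U;F) ≅ Z^3,  Ȟ^1(U;F) ≅ 0,  Ȟ^2(U;F) ≅ 0


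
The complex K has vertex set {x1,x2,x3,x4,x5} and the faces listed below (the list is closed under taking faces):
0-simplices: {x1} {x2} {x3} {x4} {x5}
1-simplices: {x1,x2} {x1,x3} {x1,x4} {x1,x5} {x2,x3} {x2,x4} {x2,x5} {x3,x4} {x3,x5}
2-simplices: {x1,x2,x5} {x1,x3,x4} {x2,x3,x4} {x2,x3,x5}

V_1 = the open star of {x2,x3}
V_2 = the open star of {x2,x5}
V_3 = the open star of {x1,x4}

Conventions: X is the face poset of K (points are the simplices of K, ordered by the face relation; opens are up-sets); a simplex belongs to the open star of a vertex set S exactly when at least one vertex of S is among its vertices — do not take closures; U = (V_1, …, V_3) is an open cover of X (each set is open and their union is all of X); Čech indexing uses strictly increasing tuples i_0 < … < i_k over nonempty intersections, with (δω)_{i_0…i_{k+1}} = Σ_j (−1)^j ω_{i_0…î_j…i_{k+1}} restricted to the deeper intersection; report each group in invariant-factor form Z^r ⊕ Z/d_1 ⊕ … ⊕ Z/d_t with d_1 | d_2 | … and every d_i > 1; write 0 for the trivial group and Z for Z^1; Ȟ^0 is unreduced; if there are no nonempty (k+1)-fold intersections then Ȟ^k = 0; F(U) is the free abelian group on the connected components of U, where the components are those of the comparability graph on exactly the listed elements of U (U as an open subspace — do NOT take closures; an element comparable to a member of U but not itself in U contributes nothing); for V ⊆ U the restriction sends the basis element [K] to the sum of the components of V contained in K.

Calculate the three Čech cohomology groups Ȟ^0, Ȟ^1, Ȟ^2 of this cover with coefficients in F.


Ȟ^0 = Z, Ȟ^1 = Z and Ȟ^2 = 0

nerve of the cover:
  V1={{x2},{x3},{x1,x2},{x1,x3},{x2,x3},{x2,x4},{x2,x5},{x3,x4},{x3,x5},{x1,x2,x5},{x1,x3,x4},{x2,x3,x4},{x2,x3,x5}} V2={{x2},{x5},{x1,x2},{x1,x5},{x2,x3},{x2,x4},{x2,x5},{x3,x5},{x1,x2,x5},{x2,x3,x4},{x2,x3,x5}} V3={{x1},{x4},{x1,x2},{x1,x3},{x1,x4},{x1,x5},{x2,x4},{x3,x4},{x1,x2,x5},{x1,x3,x4},{x2,x3,x4}}
  V12={{x2},{x1,x2},{x2,x3},{x2,x4},{x2,x5},{x3,x5},{x1,x2,x5},{x2,x3,x4},{x2,x3,x5}} V13={{x1,x2},{x1,x3},{x2,x4},{x3,x4},{x1,x2,x5},{x1,x3,x4},{x2,x3,x4}} V23={{x1,x2},{x1,x5},{x2,x4},{x1,x2,x5},{x2,x3,x4}}
  V123={{x1,x2},{x2,x4},{x1,x2,x5},{x2,x3,x4}}
components per intersection:
  V1: {{x2},{x3},{x1,x2},{x1,x3},{x2,x3},{x2,x4},{x2,x5},{x3,x4},{x3,x5},{x1,x2,x5},{x1,x3,x4},{x2,x3,x4},{x2,x3,x5}}
  V2: {{x2},{x5},{x1,x2},{x1,x5},{x2,x3},{x2,x4},{x2,x5},{x3,x5},{x1,x2,x5},{x2,x3,x4},{x2,x3,x5}}
  V3: {{x1},{x4},{x1,x2},{x1,x3},{x1,x4},{x1,x5},{x2,x4},{x3,x4},{x1,x2,x5},{x1,x3,x4},{x2,x3,x4}}
  V12: {{x2},{x1,x2},{x2,x3},{x2,x4},{x2,x5},{x3,x5},{x1,x2,x5},{x2,x3,x4},{x2,x3,x5}}
  V13: {{x1,x2},{x1,x2,x5}} {{x1,x3},{x2,x4},{x3,x4},{x1,x3,x4},{x2,x3,x4}}
  V23: {{x1,x2},{x1,x5},{x1,x2,x5}} {{x2,x4},{x2,x3,x4}}
  V123: {{x1,x2},{x1,x2,x5}} {{x2,x4},{x2,x3,x4}}
C dims 3,5,2; δ0: rk 2, SNF 1^2; δ1: rk 2, SNF 1^2
Ȟ^0 = (3 − 2) − 0 = 1, so Ȟ^0 ≅ Z
Ȟ^1 = (5 − 2) − 2 = 1, so Ȟ^1 ≅ Z
Ȟ^2 = (2 − 0) − 2 = 0, so Ȟ^2 ≅ 0


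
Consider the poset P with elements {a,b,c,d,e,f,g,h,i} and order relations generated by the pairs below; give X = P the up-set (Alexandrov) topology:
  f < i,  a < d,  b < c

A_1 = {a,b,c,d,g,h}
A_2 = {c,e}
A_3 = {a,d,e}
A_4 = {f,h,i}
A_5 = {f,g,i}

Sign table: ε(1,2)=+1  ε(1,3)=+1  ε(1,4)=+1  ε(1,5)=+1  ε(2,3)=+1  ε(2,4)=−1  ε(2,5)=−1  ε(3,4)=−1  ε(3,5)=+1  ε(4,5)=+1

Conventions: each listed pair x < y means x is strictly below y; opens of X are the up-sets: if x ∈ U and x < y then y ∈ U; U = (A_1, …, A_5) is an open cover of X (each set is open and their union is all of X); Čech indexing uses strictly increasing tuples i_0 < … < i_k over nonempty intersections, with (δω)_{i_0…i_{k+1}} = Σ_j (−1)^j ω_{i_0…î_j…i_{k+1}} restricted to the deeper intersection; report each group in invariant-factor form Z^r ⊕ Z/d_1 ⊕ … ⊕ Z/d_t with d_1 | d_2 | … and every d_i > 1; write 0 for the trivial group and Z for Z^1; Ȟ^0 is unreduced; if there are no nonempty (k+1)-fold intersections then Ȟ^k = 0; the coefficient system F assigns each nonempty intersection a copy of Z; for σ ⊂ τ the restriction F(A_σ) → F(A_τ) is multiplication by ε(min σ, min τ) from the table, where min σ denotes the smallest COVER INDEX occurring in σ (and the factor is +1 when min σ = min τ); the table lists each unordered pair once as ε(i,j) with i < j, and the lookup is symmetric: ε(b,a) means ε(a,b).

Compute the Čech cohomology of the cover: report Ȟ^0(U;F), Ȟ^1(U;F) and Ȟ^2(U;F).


cover nerve:
  A12={c} A13={a,d} A14={h} A15={g} A23={e} A45={f,i}
C dims 5,6; δ0: rk 4, SNF 1^4
Ȟ^0: (5−4)−0=1 ⇒ Z
Ȟ^1: (6−0)−4=2 ⇒ Z^2
Ȟ^2: (0−0)−0=0 ⇒ 0

Ȟ^0 = Z, Ȟ^1 = Z^2 and Ȟ^2 = 0


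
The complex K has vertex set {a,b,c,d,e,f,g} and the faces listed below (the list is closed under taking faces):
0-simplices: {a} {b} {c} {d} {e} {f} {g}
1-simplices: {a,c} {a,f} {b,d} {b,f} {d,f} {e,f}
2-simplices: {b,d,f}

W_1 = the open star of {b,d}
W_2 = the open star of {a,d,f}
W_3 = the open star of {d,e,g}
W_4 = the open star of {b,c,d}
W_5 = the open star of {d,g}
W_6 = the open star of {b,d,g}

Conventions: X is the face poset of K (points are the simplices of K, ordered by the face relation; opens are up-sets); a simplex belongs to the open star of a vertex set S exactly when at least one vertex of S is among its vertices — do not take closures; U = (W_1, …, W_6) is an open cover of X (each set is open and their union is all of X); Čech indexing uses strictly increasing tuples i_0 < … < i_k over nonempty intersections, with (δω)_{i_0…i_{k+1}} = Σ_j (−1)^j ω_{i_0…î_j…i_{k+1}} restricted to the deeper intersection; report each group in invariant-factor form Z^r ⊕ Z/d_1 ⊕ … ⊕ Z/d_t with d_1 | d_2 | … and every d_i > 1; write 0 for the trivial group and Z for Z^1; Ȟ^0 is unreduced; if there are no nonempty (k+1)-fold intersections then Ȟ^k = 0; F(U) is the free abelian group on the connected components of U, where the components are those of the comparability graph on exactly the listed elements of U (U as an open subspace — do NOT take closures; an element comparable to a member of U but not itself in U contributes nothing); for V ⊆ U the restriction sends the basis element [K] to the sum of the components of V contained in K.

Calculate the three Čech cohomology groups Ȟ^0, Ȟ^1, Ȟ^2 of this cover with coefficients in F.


nonempty intersections:
  W1={{b},{d},{b,d},{b,f},{d,f},{b,d,f}} W2={{a},{d},{f},{a,c},{a,f},{b,d},{b,f},{d,f},{e,f},{b,d,f}} W3={{d},{e},{g},{b,d},{d,f},{e,f},{b,d,f}} W4={{b},{c},{d},{a,c},{b,d},{b,f},{d,f},{b,d,f}} W5={{d},{g},{b,d},{d,f},{b,d,f}} W6={{b},{d},{g},{b,d},{b,f},{d,f},{b,d,f}}
  W12={{d},{b,d},{b,f},{d,f},{b,d,f}} W13={{d},{b,d},{d,f},{b,d,f}} W14={{b},{d},{b,d},{b,f},{d,f},{b,d,f}} W15={{d},{b,d},{d,f},{b,d,f}} W16={{b},{d},{b,d},{b,f},{d,f},{b,d,f}} W23={{d},{b,d},{d,f},{e,f},{b,d,f}} W24={{d},{a,c},{b,d},{b,f},{d,f},{b,d,f}} W25={{d},{b,d},{d,f},{b,d,f}} W26={{d},{b,d},{b,f},{d,f},{b,d,f}} W34={{d},{b,d},{d,f},{b,d,f}} W35={{d},{g},{b,d},{d,f},{b,d,f}} W36={{d},{g},{b,d},{d,f},{b,d,f}} W45={{d},{b,d},{d,f},{b,d,f}} W46={{b},{d},{b,d},{b,f},{d,f},{b,d,f}} W56={{d},{g},{b,d},{d,f},{b,d,f}}
  W123={{d},{b,d},{d,f},{b,d,f}} W124={{d},{b,d},{b,f},{d,f},{b,d,f}} W125={{d},{b,d},{d,f},{b,d,f}} W126={{d},{b,d},{b,f},{d,f},{b,d,f}} W134={{d},{b,d},{d,f},{b,d,f}} W135={{d},{b,d},{d,f},{b,d,f}} W136={{d},{b,d},{d,f},{b,d,f}} W145={{d},{b,d},{d,f},{b,d,f}} W146={{b},{d},{b,d},{b,f},{d,f},{b,d,f}} W156={{d},{b,d},{d,f},{b,d,f}} W234={{d},{b,d},{d,f},{b,d,f}} W235={{d},{b,d},{d,f},{b,d,f}} W236={{d},{b,d},{d,f},{b,d,f}} W245={{d},{b,d},{d,f},{b,d,f}} W246={{d},{b,d},{b,f},{d,f},{b,d,f}} W256={{d},{b,d},{d,f},{b,d,f}} W345={{d},{b,d},{d,f},{b,d,f}} W346={{d},{b,d},{d,f},{b,d,f}} W356={{d},{g},{b,d},{d,f},{b,d,f}} W456={{d},{b,d},{d,f},{b,d,f}}
  W1234={{d},{b,d},{d,f},{b,d,f}} W1235={{d},{b,d},{d,f},{b,d,f}} W1236={{d},{b,d},{d,f},{b,d,f}} W1245={{d},{b,d},{d,f},{b,d,f}} W1246={{d},{b,d},{b,f},{d,f},{b,d,f}} W1256={{d},{b,d},{d,f},{b,d,f}} W1345={{d},{b,d},{d,f},{b,d,f}} W1346={{d},{b,d},{d,f},{b,d,f}} W1356={{d},{b,d},{d,f},{b,d,f}} W1456={{d},{b,d},{d,f},{b,d,f}} W2345={{d},{b,d},{d,f},{b,d,f}} W2346={{d},{b,d},{d,f},{b,d,f}} W2356={{d},{b,d},{d,f},{b,d,f}} W2456={{d},{b,d},{d,f},{b,d,f}} W3456={{d},{b,d},{d,f},{b,d,f}}
  W12345={{d},{b,d},{d,f},{b,d,f}} W12346={{d},{b,d},{d,f},{b,d,f}} W12356={{d},{b,d},{d,f},{b,d,f}} W12456={{d},{b,d},{d,f},{b,d,f}} W13456={{d},{b,d},{d,f},{b,d,f}} W23456={{d},{b,d},{d,f},{b,d,f}}
  W123456={{d},{b,d},{d,f},{b,d,f}}
components per intersection:
  W1: {{b},{d},{b,d},{b,f},{d,f},{b,d,f}}
  W2: {{a},{d},{f},{a,c},{a,f},{b,d},{b,f},{d,f},{e,f},{b,d,f}}
  W3: {{d},{b,d},{d,f},{b,d,f}} {{e},{e,f}} {{g}}
  W4: {{b},{d},{b,d},{b,f},{d,f},{b,d,f}} {{c},{a,c}}
  W5: {{d},{b,d},{d,f},{b,d,f}} {{g}}
  W6: {{b},{d},{b,d},{b,f},{d,f},{b,d,f}} {{g}}
  W12: {{d},{b,d},{b,f},{d,f},{b,d,f}}
  W13: {{d},{b,d},{d,f},{b,d,f}}
  W14: {{b},{d},{b,d},{b,f},{d,f},{b,d,f}}
  W15: {{d},{b,d},{d,f},{b,d,f}}
  W16: {{b},{d},{b,d},{b,f},{d,f},{b,d,f}}
  W23: {{d},{b,d},{d,f},{b,d,f}} {{e,f}}
  W24: {{d},{b,d},{b,f},{d,f},{b,d,f}} {{a,c}}
  W25: {{d},{b,d},{d,f},{b,d,f}}
  W26: {{d},{b,d},{b,f},{d,f},{b,d,f}}
  W34: {{d},{b,d},{d,f},{b,d,f}}
  W35: {{d},{b,d},{d,f},{b,d,f}} {{g}}
  W36: {{d},{b,d},{d,f},{b,d,f}} {{g}}
  W45: {{d},{b,d},{d,f},{b,d,f}}
  W46: {{b},{d},{b,d},{b,f},{d,f},{b,d,f}}
  W56: {{d},{b,d},{d,f},{b,d,f}} {{g}}
  W123: {{d},{b,d},{d,f},{b,d,f}}
  W124: {{d},{b,d},{b,f},{d,f},{b,d,f}}
  W125: {{d},{b,d},{d,f},{b,d,f}}
  W126: {{d},{b,d},{b,f},{d,f},{b,d,f}}
  W134: {{d},{b,d},{d,f},{b,d,f}}
  W135: {{d},{b,d},{d,f},{b,d,f}}
  W136: {{d},{b,d},{d,f},{b,d,f}}
  W145: {{d},{b,d},{d,f},{b,d,f}}
  W146: {{b},{d},{b,d},{b,f},{d,f},{b,d,f}}
  W156: {{d},{b,d},{d,f},{b,d,f}}
  W234: {{d},{b,d},{d,f},{b,d,f}}
  W235: {{d},{b,d},{d,f},{b,d,f}}
  W236: {{d},{b,d},{d,f},{b,d,f}}
  W245: {{d},{b,d},{d,f},{b,d,f}}
  W246: {{d},{b,d},{b,f},{d,f},{b,d,f}}
  W256: {{d},{b,d},{d,f},{b,d,f}}
  W345: {{d},{b,d},{d,f},{b,d,f}}
  W346: {{d},{b,d},{d,f},{b,d,f}}
  W356: {{d},{b,d},{d,f},{b,d,f}} {{g}}
  W456: {{d},{b,d},{d,f},{b,d,f}}
  W1234: {{d},{b,d},{d,f},{b,d,f}}
  W1235: {{d},{b,d},{d,f},{b,d,f}}
  W1236: {{d},{b,d},{d,f},{b,d,f}}
  W1245: {{d},{b,d},{d,f},{b,d,f}}
  W1246: {{d},{b,d},{b,f},{d,f},{b,d,f}}
  W1256: {{d},{b,d},{d,f},{b,d,f}}
  W1345: {{d},{b,d},{d,f},{b,d,f}}
  W1346: {{d},{b,d},{d,f},{b,d,f}}
  W1356: {{d},{b,d},{d,f},{b,d,f}}
  W1456: {{d},{b,d},{d,f},{b,d,f}}
  W2345: {{d},{b,d},{d,f},{b,d,f}}
  W2346: {{d},{b,d},{d,f},{b,d,f}}
  W2356: {{d},{b,d},{d,f},{b,d,f}}
  W2456: {{d},{b,d},{d,f},{b,d,f}}
  W3456: {{d},{b,d},{d,f},{b,d,f}}
  W12345: {{d},{b,d},{d,f},{b,d,f}}
  W12346: {{d},{b,d},{d,f},{b,d,f}}
  W12356: {{d},{b,d},{d,f},{b,d,f}}
  W12456: {{d},{b,d},{d,f},{b,d,f}}
  W13456: {{d},{b,d},{d,f},{b,d,f}}
  W23456: {{d},{b,d},{d,f},{b,d,f}}
  W123456: {{d},{b,d},{d,f},{b,d,f}}
C dims 11,20,21,15; δ0: rk 9, SNF 1^9; δ1: rk 11, SNF 1^11; δ2: rk 10, SNF 1^10
Ȟ^0: (11−9)−0=2 ⇒ Z^2
Ȟ^1: (20−11)−9=0 ⇒ 0
Ȟ^2: (21−10)−11=0 ⇒ 0

Ȟ^0 = Z^2,  Ȟ^1 = 0,  Ȟ^2 = 0


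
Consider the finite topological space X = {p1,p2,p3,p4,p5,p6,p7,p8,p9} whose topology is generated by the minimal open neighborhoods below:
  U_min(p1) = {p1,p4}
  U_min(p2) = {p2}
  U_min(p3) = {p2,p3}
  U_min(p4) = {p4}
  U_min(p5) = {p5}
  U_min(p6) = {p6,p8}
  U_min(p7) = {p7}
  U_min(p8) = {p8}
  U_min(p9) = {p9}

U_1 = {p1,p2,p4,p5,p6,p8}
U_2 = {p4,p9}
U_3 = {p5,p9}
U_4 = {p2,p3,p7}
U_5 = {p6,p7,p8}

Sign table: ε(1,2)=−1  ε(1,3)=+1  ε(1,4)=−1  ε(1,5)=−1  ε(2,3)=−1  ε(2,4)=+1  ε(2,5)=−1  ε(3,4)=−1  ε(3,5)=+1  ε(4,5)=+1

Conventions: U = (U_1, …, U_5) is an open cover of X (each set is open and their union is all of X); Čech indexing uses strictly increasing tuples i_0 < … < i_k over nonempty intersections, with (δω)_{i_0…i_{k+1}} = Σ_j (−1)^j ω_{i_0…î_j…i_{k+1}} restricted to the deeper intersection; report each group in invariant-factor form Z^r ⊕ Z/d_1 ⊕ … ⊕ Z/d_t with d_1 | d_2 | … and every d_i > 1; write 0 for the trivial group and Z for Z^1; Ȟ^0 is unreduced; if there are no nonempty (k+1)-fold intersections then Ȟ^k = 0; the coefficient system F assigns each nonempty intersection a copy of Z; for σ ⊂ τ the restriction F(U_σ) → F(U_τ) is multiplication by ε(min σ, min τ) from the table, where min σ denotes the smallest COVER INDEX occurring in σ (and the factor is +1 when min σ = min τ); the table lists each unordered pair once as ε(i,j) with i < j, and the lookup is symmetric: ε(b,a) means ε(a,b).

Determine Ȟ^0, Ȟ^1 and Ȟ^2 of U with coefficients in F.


cover nerve:
  U12={p4} U13={p5} U14={p2} U15={p6,p8} U23={p9} U45={p7}
C dims 5,6; δ0: rk 4, SNF 1^4
Ȟ^0: (5−4)−0=1 ⇒ Z
Ȟ^1: (6−0)−4=2 ⇒ Z^2
Ȟ^2: (0−0)−0=0 ⇒ 0

Ȟ^0 ≅ Z,  Ȟ^1 ≅ Z^2,  Ȟ^2 ≅ 0


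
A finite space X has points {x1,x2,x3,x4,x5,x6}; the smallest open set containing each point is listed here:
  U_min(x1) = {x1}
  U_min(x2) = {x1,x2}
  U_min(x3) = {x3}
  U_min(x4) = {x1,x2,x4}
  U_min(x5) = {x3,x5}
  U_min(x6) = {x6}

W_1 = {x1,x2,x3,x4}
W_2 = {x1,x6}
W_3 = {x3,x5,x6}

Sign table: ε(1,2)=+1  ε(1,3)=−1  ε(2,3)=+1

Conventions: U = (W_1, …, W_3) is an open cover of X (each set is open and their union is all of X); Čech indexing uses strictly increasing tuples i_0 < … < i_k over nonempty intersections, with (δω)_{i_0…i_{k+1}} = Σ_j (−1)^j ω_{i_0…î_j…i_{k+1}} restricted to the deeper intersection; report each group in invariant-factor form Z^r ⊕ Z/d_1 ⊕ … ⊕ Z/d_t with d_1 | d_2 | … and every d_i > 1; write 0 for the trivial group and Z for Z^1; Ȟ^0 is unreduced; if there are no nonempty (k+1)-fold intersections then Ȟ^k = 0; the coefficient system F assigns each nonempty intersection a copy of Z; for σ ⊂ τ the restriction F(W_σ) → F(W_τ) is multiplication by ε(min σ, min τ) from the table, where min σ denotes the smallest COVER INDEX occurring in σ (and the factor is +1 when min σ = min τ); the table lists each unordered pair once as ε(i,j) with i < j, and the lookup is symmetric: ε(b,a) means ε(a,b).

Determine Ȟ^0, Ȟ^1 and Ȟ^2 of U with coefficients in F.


Ȟ^0 ≅ 0; Ȟ^1 ≅ Z/2; Ȟ^2 ≅ 0

nerve simplices:
  W12={x1} W13={x3} W23={x6}
C dims 3,3; δ0: rk 3, SNF 1^2·2
degree 0: 3−3−0 = 0 → Ȟ^0 ≅ 0
degree 1: 3−0−3 = 0 plus torsion [2] → Ȟ^1 ≅ Z/2
degree 2: 0−0−0 = 0 → Ȟ^2 ≅ 0


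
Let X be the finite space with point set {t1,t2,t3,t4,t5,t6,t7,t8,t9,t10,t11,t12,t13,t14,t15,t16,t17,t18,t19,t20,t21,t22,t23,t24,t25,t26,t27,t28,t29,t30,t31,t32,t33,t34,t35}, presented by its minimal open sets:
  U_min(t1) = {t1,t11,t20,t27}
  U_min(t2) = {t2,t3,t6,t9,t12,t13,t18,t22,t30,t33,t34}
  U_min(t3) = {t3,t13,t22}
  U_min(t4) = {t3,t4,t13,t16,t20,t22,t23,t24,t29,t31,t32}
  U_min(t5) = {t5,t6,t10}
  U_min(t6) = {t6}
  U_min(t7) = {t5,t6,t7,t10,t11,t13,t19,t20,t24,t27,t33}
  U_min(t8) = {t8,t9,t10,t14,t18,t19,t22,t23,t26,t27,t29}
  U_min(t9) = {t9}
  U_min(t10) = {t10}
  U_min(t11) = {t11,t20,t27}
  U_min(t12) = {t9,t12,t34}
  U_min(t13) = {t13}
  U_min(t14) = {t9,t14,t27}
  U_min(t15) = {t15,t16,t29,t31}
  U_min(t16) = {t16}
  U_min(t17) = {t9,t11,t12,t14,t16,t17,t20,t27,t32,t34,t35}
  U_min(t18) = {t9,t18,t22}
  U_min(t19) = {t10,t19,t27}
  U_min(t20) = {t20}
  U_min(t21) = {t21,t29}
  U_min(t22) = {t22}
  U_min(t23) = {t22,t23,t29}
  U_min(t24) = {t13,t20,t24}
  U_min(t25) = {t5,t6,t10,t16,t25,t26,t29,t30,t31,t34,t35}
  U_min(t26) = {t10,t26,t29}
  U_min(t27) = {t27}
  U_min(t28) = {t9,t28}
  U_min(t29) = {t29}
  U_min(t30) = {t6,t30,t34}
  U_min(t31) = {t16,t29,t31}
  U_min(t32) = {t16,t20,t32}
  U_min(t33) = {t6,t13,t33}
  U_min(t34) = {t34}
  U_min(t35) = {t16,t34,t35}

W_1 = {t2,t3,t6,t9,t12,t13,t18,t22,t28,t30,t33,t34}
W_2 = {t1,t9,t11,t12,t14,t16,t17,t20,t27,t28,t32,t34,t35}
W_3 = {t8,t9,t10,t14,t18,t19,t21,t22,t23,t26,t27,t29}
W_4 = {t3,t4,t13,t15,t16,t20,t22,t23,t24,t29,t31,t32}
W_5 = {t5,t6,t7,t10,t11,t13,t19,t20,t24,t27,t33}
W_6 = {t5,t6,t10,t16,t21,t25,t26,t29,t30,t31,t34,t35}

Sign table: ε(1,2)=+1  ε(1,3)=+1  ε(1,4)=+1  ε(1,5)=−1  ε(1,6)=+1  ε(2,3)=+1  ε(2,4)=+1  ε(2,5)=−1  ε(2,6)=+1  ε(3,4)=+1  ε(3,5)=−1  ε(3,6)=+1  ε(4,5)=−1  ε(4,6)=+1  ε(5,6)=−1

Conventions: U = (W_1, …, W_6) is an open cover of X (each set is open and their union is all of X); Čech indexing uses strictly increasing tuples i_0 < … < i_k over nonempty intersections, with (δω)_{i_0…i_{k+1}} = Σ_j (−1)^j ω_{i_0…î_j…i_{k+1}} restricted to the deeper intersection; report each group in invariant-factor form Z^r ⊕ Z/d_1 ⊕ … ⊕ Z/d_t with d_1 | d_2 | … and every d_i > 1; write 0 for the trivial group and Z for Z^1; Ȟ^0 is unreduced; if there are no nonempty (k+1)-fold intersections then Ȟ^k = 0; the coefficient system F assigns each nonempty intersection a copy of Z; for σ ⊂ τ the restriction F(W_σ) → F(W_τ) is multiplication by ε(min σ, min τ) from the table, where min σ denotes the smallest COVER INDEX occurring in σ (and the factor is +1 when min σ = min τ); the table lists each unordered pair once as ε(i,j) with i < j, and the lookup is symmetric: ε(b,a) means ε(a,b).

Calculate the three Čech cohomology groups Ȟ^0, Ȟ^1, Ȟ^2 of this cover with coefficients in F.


nonempty overlaps:
  W12={t9,t12,t28,t34} W13={t9,t18,t22} W14={t3,t13,t22} W15={t6,t13,t33} W16={t6,t30,t34} W23={t9,t14,t27} W24={t16,t20,t32} W25={t11,t20,t27} W26={t16,t34,t35} W34={t22,t23,t29} W35={t10,t19,t27} W36={t10,t21,t26,t29} W45={t13,t20,t24} W46={t16,t29,t31} W56={t5,t6,t10}
  W123={t9} W126={t34} W134={t22} W145={t13} W156={t6} W235={t27} W245={t20} W246={t16} W346={t29} W356={t10}
C dims 6,15,10; δ0: rk 5, SNF 1^5; δ1: rk 10, SNF 1^9·2
degree 0: 6−5−0 = 1 → Ȟ^0 ≅ Z
degree 1: 15−10−5 = 0 → Ȟ^1 ≅ 0
degree 2: 10−0−10 = 0 plus torsion [2] → Ȟ^2 ≅ Z/2

Ȟ^0 = Z, Ȟ^1 = 0, Ȟ^2 = Z/2


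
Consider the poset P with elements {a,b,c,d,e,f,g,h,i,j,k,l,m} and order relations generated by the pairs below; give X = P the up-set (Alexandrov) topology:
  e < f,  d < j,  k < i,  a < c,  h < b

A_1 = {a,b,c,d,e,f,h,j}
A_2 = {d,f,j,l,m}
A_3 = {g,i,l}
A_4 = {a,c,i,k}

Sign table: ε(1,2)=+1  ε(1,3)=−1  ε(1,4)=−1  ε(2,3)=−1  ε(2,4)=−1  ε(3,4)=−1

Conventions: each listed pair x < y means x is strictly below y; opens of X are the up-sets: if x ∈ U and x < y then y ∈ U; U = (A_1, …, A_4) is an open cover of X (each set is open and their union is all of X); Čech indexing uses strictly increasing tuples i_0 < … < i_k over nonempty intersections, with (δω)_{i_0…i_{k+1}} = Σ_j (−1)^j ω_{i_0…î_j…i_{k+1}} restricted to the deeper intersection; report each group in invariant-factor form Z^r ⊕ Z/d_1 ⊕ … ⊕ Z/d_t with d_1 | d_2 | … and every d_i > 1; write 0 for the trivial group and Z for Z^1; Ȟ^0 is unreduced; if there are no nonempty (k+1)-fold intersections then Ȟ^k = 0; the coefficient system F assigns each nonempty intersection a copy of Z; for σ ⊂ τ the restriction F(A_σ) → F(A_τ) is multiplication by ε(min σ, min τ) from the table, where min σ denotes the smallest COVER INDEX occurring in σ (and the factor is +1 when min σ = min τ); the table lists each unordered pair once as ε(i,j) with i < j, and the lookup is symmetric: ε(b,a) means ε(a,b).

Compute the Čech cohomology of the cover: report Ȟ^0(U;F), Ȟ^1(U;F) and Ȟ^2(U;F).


nonempty intersections:
  A12={d,f,j} A14={a,c} A23={l} A34={i}
C dims 4,4; δ0: rk 4, SNF 1^3·2
Ȟ^0: (4−4)−0=0 ⇒ 0
Ȟ^1: (4−0)−4=0 plus torsion [2] ⇒ Z/2
Ȟ^2: (0−0)−0=0 ⇒ 0

Ȟ^0(U;F) ≅ 0, Ȟ^1(U;F) ≅ Z/2, Ȟ^2(U;F) ≅ 0


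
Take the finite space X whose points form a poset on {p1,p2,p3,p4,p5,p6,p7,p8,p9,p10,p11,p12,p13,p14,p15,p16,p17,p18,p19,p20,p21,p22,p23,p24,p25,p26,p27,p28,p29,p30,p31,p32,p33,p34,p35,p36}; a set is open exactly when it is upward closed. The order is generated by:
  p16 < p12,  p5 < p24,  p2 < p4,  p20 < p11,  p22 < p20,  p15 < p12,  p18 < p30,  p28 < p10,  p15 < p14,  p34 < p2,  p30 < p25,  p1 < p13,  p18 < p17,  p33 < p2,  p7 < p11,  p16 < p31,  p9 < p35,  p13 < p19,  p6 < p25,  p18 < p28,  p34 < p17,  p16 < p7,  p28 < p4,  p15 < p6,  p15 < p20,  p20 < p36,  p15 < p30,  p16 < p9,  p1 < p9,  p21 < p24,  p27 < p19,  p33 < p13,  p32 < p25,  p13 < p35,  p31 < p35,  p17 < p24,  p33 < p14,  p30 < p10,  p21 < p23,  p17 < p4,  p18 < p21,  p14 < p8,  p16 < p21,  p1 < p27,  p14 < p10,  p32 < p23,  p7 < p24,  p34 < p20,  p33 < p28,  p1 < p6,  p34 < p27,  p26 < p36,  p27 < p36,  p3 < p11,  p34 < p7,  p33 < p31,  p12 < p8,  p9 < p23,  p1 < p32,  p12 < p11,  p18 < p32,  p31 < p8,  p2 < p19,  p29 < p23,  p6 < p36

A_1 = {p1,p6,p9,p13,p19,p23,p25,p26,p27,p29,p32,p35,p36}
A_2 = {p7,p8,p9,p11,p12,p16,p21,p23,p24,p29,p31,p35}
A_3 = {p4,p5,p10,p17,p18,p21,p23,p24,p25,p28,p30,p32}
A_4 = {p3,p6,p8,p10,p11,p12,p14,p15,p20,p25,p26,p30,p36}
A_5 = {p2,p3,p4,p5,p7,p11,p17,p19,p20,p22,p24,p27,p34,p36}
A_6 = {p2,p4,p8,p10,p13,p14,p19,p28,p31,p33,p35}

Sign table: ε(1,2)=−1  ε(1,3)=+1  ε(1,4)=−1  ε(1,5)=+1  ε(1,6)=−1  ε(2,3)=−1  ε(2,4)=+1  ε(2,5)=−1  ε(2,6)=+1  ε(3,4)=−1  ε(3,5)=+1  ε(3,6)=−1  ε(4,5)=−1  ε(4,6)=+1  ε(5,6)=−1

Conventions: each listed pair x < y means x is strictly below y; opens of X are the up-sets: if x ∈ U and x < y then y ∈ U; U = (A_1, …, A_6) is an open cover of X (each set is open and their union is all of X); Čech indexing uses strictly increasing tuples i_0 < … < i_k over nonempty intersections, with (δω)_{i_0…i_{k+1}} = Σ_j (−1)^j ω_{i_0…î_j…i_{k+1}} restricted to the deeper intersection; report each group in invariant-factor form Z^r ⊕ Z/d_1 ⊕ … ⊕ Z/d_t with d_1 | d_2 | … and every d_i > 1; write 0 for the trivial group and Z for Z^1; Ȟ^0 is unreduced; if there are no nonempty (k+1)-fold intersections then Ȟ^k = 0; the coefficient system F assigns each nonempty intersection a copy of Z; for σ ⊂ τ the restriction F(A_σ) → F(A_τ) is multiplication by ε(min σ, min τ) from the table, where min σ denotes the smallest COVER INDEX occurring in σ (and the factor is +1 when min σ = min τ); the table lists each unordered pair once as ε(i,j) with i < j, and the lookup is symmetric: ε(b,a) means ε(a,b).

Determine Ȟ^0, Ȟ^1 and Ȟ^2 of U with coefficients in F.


Ȟ^0(U;F) ≅ Z,  Ȟ^1(U;F) ≅ 0,  Ȟ^2(U;F) ≅ Z/2

cover nerve:
  A12={p9,p23,p29,p35} A13={p23,p25,p32} A14={p6,p25,p26,p36} A15={p19,p27,p36} A16={p13,p19,p35} A23={p21,p23,p24} A24={p8,p11,p12} A25={p7,p11,p24} A26={p8,p31,p35} A34={p10,p25,p30} A35={p4,p5,p17,p24} A36={p4,p10,p28} A45={p3,p11,p20,p36} A46={p8,p10,p14} A56={p2,p4,p19}
  A123={p23} A126={p35} A134={p25} A145={p36} A156={p19} A235={p24} A245={p11} A246={p8} A346={p10} A356={p4}
C dims 6,15,10; δ0: rk 5, SNF 1^5; δ1: rk 10, SNF 1^9·2
Ȟ^0: (6−5)−0=1 ⇒ Z
Ȟ^1: (15−10)−5=0 ⇒ 0
Ȟ^2: (10−0)−10=0 plus torsion [2] ⇒ Z/2


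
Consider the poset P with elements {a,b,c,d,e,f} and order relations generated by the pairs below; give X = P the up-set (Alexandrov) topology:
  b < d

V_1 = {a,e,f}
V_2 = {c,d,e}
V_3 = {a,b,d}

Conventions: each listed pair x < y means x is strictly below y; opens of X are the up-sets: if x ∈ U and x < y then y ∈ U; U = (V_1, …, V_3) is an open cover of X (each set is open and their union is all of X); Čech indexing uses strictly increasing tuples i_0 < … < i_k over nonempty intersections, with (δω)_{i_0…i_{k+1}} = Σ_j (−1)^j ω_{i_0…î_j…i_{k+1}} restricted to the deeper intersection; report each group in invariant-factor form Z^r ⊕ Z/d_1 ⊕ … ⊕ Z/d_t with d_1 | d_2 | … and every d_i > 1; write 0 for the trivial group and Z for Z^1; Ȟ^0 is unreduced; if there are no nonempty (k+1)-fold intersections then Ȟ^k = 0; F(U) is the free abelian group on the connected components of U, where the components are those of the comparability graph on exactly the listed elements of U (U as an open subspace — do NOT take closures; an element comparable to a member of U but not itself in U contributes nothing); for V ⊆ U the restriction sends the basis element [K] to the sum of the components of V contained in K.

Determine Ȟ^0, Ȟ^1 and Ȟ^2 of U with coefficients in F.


nonempty overlaps:
  V12={e} V13={a} V23={d}
components per intersection:
  V1: {a} {e} {f}
  V2: {c} {d} {e}
  V3: {a} {b,d}
  V12: {e}
  V13: {a}
  V23: {d}
C dims 8,3; δ0: rk 3, SNF 1^3
degree 0: 8−3−0 = 5 → Ȟ^0 ≅ Z^5
degree 1: 3−0−3 = 0 → Ȟ^1 ≅ 0
degree 2: 0−0−0 = 0 → Ȟ^2 ≅ 0

Ȟ^0 = Z^5, Ȟ^1 = 0, Ȟ^2 = 0


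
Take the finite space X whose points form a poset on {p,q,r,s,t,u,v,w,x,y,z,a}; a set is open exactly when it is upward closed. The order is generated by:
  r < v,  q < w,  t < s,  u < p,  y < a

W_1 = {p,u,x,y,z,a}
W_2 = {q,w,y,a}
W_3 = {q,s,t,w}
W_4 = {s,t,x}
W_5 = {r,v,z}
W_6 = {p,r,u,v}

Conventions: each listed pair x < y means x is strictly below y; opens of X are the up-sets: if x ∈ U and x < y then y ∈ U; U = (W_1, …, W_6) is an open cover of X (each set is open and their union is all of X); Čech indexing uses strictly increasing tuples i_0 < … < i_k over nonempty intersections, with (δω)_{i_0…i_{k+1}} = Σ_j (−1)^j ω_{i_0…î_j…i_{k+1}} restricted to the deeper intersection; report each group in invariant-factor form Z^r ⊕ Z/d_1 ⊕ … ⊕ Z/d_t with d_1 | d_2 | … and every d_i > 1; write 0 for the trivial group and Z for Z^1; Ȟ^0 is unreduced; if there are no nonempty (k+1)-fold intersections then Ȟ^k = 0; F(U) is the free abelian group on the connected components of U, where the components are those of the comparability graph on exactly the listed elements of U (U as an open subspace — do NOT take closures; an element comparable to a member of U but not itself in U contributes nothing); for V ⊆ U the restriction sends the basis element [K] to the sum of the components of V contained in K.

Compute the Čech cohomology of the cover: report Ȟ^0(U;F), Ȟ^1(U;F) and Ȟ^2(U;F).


Ȟ^0 = Z^7; Ȟ^1 = 0; Ȟ^2 = 0

nonempty intersections:
  W12={y,a} W14={x} W15={z} W16={p,u} W23={q,w} W34={s,t} W56={r,v}
components per intersection:
  W1: {p,u} {x} {y,a} {z}
  W2: {q,w} {y,a}
  W3: {q,w} {s,t}
  W4: {s,t} {x}
  W5: {r,v} {z}
  W6: {p,u} {r,v}
  W12: {y,a}
  W14: {x}
  W15: {z}
  W16: {p,u}
  W23: {q,w}
  W34: {s,t}
  W56: {r,v}
C dims 14,7; δ0: rk 7, SNF 1^7
Ȟ^0: (14−7)−0=7 ⇒ Z^7
Ȟ^1: (7−0)−7=0 ⇒ 0
Ȟ^2: (0−0)−0=0 ⇒ 0


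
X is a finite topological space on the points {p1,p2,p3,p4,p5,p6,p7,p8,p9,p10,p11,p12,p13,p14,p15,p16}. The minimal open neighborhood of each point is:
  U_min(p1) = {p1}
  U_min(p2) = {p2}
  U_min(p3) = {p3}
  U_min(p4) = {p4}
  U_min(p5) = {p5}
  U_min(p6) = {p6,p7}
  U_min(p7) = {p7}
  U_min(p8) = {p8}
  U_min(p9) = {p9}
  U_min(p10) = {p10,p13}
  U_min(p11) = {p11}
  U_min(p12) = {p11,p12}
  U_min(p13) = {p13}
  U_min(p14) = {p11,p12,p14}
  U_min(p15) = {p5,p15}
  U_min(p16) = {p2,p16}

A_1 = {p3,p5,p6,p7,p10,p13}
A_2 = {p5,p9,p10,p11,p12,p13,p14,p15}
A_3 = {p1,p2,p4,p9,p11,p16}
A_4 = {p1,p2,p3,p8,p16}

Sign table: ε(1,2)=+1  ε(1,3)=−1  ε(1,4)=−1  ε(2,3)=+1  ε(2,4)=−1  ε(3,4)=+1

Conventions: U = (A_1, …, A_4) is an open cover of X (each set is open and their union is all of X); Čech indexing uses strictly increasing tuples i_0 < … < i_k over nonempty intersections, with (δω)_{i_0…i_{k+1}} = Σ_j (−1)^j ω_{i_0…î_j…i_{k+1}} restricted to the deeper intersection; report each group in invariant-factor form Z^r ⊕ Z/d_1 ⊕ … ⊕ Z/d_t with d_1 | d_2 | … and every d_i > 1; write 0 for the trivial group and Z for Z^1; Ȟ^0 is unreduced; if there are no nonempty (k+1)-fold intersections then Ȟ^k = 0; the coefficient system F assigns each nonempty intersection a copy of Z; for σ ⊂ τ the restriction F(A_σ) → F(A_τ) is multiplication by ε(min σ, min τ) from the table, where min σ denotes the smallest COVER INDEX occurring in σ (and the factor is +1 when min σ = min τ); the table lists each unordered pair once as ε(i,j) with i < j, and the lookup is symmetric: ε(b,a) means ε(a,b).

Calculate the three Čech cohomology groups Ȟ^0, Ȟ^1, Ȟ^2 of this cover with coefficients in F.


Ȟ^0 ≅ 0, Ȟ^1 ≅ Z/2 and Ȟ^2 ≅ 0

nonempty intersections:
  A12={p5,p10,p13} A14={p3} A23={p9,p11} A34={p1,p2,p16}
C dims 4,4; δ0: rk 4, SNF 1^3·2
Ȟ^0: (4−4)−0=0 ⇒ 0
Ȟ^1: (4−0)−4=0 plus torsion [2] ⇒ Z/2
Ȟ^2: (0−0)−0=0 ⇒ 0


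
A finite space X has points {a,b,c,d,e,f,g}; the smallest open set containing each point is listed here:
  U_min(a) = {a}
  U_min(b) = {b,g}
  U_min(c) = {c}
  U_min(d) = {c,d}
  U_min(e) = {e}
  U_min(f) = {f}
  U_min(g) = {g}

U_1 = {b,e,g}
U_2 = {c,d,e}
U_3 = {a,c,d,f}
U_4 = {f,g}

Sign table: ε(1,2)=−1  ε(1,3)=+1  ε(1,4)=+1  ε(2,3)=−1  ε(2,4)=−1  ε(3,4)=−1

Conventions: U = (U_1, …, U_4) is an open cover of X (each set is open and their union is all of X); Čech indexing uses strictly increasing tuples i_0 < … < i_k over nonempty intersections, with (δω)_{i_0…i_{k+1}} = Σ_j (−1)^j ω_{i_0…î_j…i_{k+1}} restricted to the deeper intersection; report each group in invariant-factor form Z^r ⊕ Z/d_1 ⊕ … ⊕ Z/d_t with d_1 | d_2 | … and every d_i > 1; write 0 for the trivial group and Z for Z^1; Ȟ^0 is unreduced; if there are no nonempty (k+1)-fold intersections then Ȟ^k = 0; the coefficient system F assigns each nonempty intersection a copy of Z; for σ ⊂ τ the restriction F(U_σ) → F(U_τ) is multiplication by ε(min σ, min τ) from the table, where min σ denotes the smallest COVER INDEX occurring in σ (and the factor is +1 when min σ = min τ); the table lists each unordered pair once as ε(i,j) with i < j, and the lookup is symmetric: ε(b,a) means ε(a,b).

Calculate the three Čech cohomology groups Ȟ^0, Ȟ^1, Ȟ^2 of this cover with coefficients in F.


cover nerve:
  U12={e} U14={g} U23={c,d} U34={f}
C dims 4,4; δ0: rk 4, SNF 1^3·2
Ȟ^0: (4−4)−0=0 ⇒ 0
Ȟ^1: (4−0)−4=0 plus torsion [2] ⇒ Z/2
Ȟ^2: (0−0)−0=0 ⇒ 0

Ȟ^0(U;F) ≅ 0, Ȟ^1(U;F) ≅ Z/2 and Ȟ^2(U;F) ≅ 0


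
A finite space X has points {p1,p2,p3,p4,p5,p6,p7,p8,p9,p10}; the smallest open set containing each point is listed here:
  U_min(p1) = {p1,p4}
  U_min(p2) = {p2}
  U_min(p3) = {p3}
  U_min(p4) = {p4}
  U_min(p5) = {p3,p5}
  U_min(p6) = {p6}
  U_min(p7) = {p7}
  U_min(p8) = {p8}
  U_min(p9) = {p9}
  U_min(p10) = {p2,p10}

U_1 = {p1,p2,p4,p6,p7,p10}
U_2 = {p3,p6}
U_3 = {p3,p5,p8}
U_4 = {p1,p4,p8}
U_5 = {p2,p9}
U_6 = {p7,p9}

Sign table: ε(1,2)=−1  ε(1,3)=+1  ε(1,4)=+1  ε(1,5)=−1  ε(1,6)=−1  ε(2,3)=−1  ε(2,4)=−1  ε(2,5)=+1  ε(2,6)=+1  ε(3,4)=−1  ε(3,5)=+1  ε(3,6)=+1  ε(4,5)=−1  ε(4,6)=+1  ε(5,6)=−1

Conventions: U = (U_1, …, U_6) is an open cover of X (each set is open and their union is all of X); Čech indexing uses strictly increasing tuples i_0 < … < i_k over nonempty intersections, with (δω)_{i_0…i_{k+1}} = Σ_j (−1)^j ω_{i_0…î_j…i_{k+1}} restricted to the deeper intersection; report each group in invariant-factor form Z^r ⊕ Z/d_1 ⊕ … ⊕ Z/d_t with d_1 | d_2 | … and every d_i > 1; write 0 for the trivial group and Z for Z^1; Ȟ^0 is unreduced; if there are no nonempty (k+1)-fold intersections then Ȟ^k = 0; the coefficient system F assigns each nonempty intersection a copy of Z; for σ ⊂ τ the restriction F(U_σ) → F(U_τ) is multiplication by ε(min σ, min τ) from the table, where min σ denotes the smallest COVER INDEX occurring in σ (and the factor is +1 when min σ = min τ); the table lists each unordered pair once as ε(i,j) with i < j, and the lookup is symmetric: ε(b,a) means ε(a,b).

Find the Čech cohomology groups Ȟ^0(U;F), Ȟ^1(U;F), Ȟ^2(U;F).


cover nerve:
  U12={p6} U14={p1,p4} U15={p2} U16={p7} U23={p3} U34={p8} U56={p9}
C dims 6,7; δ0: rk 6, SNF 1^5·2
Ȟ^0: (6−6)−0=0 ⇒ 0
Ȟ^1: (7−0)−6=1 plus torsion [2] ⇒ Z ⊕ Z/2
Ȟ^2: (0−0)−0=0 ⇒ 0

Ȟ^0 ≅ 0; Ȟ^1 ≅ Z ⊕ Z/2; Ȟ^2 ≅ 0


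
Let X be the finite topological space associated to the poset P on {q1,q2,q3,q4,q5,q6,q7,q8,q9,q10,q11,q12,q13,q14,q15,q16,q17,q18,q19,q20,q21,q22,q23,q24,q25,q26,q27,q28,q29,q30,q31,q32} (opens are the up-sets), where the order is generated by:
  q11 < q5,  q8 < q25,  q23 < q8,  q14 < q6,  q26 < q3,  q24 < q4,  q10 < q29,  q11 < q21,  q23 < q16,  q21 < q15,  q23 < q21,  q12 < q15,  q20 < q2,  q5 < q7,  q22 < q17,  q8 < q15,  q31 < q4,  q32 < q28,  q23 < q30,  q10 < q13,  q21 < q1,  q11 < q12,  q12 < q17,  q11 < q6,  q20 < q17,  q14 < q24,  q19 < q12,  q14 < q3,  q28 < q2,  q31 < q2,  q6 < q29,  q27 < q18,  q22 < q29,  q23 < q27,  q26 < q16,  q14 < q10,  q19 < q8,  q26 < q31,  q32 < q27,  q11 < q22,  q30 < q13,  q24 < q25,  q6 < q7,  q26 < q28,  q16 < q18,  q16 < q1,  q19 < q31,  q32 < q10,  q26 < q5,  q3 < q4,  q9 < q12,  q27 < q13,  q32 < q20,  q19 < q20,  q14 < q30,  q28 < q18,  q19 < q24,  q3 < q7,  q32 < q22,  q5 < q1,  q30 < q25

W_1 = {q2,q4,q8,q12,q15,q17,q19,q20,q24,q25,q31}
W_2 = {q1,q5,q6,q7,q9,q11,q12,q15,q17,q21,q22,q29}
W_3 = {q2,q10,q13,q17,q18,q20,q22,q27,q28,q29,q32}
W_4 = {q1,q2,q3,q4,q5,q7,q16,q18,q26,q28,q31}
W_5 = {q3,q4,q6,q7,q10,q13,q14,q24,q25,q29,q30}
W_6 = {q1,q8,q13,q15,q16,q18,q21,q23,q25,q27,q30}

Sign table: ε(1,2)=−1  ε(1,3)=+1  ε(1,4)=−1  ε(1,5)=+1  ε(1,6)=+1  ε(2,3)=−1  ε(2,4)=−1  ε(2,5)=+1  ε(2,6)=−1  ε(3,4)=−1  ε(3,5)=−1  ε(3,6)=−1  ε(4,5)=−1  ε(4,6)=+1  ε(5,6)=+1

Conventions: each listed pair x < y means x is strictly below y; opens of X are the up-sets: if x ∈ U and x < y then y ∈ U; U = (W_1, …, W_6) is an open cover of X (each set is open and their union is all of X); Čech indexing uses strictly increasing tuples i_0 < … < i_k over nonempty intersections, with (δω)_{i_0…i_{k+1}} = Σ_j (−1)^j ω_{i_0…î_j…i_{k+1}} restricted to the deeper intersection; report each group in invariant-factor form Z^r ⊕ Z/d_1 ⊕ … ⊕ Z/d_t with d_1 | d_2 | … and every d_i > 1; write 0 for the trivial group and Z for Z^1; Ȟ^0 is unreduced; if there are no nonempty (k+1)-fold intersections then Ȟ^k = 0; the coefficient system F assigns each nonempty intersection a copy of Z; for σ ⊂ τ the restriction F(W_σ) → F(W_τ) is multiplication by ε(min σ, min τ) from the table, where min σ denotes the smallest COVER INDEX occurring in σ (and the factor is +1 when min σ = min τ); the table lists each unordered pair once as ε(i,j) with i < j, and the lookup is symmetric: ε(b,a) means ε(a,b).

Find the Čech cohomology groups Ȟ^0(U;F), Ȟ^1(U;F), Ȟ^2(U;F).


Ȟ^0 = 0,  Ȟ^1 = Z/2,  Ȟ^2 = Z

nerve simplices:
  W12={q12,q15,q17} W13={q2,q17,q20} W14={q2,q4,q31} W15={q4,q24,q25} W16={q8,q15,q25} W23={q17,q22,q29} W24={q1,q5,q7} W25={q6,q7,q29} W26={q1,q15,q21} W34={q2,q18,q28} W35={q10,q13,q29} W36={q13,q18,q27} W45={q3,q4,q7} W46={q1,q16,q18} W56={q13,q25,q30}
  W123={q17} W126={q15} W134={q2} W145={q4} W156={q25} W235={q29} W245={q7} W246={q1} W346={q18} W356={q13}
C dims 6,15,10; δ0: rk 6, SNF 1^5·2; δ1: rk 9, SNF 1^9
degree 0: 6−6−0 = 0 → Ȟ^0 ≅ 0
degree 1: 15−9−6 = 0 plus torsion [2] → Ȟ^1 ≅ Z/2
degree 2: 10−0−9 = 1 → Ȟ^2 ≅ Z


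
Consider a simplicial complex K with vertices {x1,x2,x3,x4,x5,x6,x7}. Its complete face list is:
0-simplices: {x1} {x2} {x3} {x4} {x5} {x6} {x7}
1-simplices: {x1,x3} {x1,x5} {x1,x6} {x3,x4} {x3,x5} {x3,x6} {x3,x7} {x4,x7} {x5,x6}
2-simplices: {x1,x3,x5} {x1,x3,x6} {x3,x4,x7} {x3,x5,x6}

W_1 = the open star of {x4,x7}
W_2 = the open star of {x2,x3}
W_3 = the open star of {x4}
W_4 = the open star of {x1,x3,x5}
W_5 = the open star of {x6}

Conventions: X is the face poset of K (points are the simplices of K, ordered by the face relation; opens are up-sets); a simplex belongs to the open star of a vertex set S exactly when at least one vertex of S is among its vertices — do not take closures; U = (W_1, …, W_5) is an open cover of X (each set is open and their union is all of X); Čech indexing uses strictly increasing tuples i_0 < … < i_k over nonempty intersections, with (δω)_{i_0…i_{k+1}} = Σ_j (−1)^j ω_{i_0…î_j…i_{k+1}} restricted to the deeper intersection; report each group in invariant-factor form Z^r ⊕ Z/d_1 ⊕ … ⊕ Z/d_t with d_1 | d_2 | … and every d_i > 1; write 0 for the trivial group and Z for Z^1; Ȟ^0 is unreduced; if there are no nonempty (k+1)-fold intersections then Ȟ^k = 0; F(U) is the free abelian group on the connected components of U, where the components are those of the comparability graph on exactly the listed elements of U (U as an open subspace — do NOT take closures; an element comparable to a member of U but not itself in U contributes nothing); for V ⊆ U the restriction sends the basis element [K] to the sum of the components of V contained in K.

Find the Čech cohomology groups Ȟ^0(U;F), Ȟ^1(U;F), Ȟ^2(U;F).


Ȟ^0 = Z^2, Ȟ^1 = 0 and Ȟ^2 = 0

cover nerve:
  W1={{x4},{x7},{x3,x4},{x3,x7},{x4,x7},{x3,x4,x7}} W2={{x2},{x3},{x1,x3},{x3,x4},{x3,x5},{x3,x6},{x3,x7},{x1,x3,x5},{x1,x3,x6},{x3,x4,x7},{x3,x5,x6}} W3={{x4},{x3,x4},{x4,x7},{x3,x4,x7}} W4={{x1},{x3},{x5},{x1,x3},{x1,x5},{x1,x6},{x3,x4},{x3,x5},{x3,x6},{x3,x7},{x5,x6},{x1,x3,x5},{x1,x3,x6},{x3,x4,x7},{x3,x5,x6}} W5={{x6},{x1,x6},{x3,x6},{x5,x6},{x1,x3,x6},{x3,x5,x6}}
  W12={{x3,x4},{x3,x7},{x3,x4,x7}} W13={{x4},{x3,x4},{x4,x7},{x3,x4,x7}} W14={{x3,x4},{x3,x7},{x3,x4,x7}} W23={{x3,x4},{x3,x4,x7}} W24={{x3},{x1,x3},{x3,x4},{x3,x5},{x3,x6},{x3,x7},{x1,x3,x5},{x1,x3,x6},{x3,x4,x7},{x3,x5,x6}} W25={{x3,x6},{x1,x3,x6},{x3,x5,x6}} W34={{x3,x4},{x3,x4,x7}} W45={{x1,x6},{x3,x6},{x5,x6},{x1,x3,x6},{x3,x5,x6}}
  W123={{x3,x4},{x3,x4,x7}} W124={{x3,x4},{x3,x7},{x3,x4,x7}} W134={{x3,x4},{x3,x4,x7}} W234={{x3,x4},{x3,x4,x7}} W245={{x3,x6},{x1,x3,x6},{x3,x5,x6}}
  W1234={{x3,x4},{x3,x4,x7}}
components per intersection:
  W1: {{x4},{x7},{x3,x4},{x3,x7},{x4,x7},{x3,x4,x7}}
  W2: {{x2}} {{x3},{x1,x3},{x3,x4},{x3,x5},{x3,x6},{x3,x7},{x1,x3,x5},{x1,x3,x6},{x3,x4,x7},{x3,x5,x6}}
  W3: {{x4},{x3,x4},{x4,x7},{x3,x4,x7}}
  W4: {{x1},{x3},{x5},{x1,x3},{x1,x5},{x1,x6},{x3,x4},{x3,x5},{x3,x6},{x3,x7},{x5,x6},{x1,x3,x5},{x1,x3,x6},{x3,x4,x7},{x3,x5,x6}}
  W5: {{x6},{x1,x6},{x3,x6},{x5,x6},{x1,x3,x6},{x3,x5,x6}}
  W12: {{x3,x4},{x3,x7},{x3,x4,x7}}
  W13: {{x4},{x3,x4},{x4,x7},{x3,x4,x7}}
  W14: {{x3,x4},{x3,x7},{x3,x4,x7}}
  W23: {{x3,x4},{x3,x4,x7}}
  W24: {{x3},{x1,x3},{x3,x4},{x3,x5},{x3,x6},{x3,x7},{x1,x3,x5},{x1,x3,x6},{x3,x4,x7},{x3,x5,x6}}
  W25: {{x3,x6},{x1,x3,x6},{x3,x5,x6}}
  W34: {{x3,x4},{x3,x4,x7}}
  W45: {{x1,x6},{x3,x6},{x5,x6},{x1,x3,x6},{x3,x5,x6}}
  W123: {{x3,x4},{x3,x4,x7}}
  W124: {{x3,x4},{x3,x7},{x3,x4,x7}}
  W134: {{x3,x4},{x3,x4,x7}}
  W234: {{x3,x4},{x3,x4,x7}}
  W245: {{x3,x6},{x1,x3,x6},{x3,x5,x6}}
  W1234: {{x3,x4},{x3,x4,x7}}
C dims 6,8,5,1; δ0: rk 4, SNF 1^4; δ1: rk 4, SNF 1^4; δ2: rk 1, SNF 1^1
Ȟ^0: (6−4)−0=2 ⇒ Z^2
Ȟ^1: (8−4)−4=0 ⇒ 0
Ȟ^2: (5−1)−4=0 ⇒ 0
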